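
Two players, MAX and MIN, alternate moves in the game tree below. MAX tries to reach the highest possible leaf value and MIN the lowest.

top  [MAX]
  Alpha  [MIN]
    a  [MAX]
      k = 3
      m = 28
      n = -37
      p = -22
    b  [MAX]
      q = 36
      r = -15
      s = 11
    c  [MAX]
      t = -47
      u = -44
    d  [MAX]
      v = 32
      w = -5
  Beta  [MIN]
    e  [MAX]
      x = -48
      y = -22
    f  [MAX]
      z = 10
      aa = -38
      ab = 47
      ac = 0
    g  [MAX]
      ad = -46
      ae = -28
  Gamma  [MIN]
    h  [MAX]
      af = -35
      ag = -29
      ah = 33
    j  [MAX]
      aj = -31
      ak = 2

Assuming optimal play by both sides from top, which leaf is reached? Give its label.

ak

a (MAX): max(3, 28, -37, -22) = 28
b (MAX): max(36, -15, 11) = 36
c (MAX): max(-47, -44) = -44
d (MAX): max(32, -5) = 32
Alpha (MIN): min(28, 36, -44, 32) = -44
e (MAX): max(-48, -22) = -22
f (MAX): max(10, -38, 47, 0) = 47
g (MAX): max(-46, -28) = -28
Beta (MIN): min(-22, 47, -28) = -28
h (MAX): max(-35, -29, 33) = 33
j (MAX): max(-31, 2) = 2
Gamma (MIN): min(33, 2) = 2
top (MAX): max(-44, -28, 2) = 2
At top, MAX picks Gamma (highest: 2).
At Gamma, MIN picks j (lowest: 2).
At j, MAX picks ak (highest: 2).
Terminal value 2.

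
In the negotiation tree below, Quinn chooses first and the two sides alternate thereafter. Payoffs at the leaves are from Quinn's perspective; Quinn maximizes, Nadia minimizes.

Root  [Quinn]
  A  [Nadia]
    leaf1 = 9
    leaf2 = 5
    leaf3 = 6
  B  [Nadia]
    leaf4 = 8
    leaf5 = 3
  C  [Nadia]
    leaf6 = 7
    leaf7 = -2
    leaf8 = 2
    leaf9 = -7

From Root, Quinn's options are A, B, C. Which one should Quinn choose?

A

A (Nadia): min(9, 5, 6) = 5
B (Nadia): min(8, 3) = 3
C (Nadia): min(7, -2, 2, -7) = -7
Root (Quinn): max(5, 3, -7) = 5
Quinn at Root wants the highest of {A=5, B=3, C=-7}, so chooses A.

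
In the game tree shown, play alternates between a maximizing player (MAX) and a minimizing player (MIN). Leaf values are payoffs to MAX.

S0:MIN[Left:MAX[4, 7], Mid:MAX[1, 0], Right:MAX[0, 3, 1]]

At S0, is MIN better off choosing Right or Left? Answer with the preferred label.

Right (MAX): max(0, 3, 1) = 3
Left (MAX): max(4, 7) = 7
MIN prefers the lower value; Right=3, Left=7. Right is better since 3 < 7.

Right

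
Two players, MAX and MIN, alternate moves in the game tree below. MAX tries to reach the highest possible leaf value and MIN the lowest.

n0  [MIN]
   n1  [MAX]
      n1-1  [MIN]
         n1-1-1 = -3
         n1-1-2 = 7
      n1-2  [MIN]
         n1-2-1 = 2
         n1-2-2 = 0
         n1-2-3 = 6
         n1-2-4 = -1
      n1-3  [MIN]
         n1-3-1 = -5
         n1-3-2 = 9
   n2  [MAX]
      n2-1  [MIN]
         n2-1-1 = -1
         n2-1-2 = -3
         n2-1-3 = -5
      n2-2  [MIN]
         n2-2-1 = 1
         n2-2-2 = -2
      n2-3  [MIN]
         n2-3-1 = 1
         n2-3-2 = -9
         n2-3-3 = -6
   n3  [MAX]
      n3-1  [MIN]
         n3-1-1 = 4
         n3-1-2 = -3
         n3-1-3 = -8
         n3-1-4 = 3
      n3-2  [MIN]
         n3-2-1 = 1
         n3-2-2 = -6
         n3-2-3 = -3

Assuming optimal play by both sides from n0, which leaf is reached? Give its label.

n1-1 (MIN): min(-3, 7) = -3
n1-2 (MIN): min(2, 0, 6, -1) = -1
n1-3 (MIN): min(-5, 9) = -5
n1 (MAX): max(-3, -1, -5) = -1
n2-1 (MIN): min(-1, -3, -5) = -5
n2-2 (MIN): min(1, -2) = -2
n2-3 (MIN): min(1, -9, -6) = -9
n2 (MAX): max(-5, -2, -9) = -2
n3-1 (MIN): min(4, -3, -8, 3) = -8
n3-2 (MIN): min(1, -6, -3) = -6
n3 (MAX): max(-8, -6) = -6
n0 (MIN): min(-1, -2, -6) = -6
At n0, MIN picks n3 (lowest: -6).
At n3, MAX picks n3-2 (highest: -6).
At n3-2, MIN picks n3-2-2 (lowest: -6).
Terminal value -6.

n3-2-2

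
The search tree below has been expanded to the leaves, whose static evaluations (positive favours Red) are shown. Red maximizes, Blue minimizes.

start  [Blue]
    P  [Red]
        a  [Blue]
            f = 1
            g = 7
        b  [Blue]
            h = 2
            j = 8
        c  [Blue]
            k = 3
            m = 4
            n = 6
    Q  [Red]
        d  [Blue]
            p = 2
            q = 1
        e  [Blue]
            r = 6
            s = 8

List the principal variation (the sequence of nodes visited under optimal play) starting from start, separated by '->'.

start -> P -> c -> k

a (Blue): min(1, 7) = 1
b (Blue): min(2, 8) = 2
c (Blue): min(3, 4, 6) = 3
P (Red): max(1, 2, 3) = 3
d (Blue): min(2, 1) = 1
e (Blue): min(6, 8) = 6
Q (Red): max(1, 6) = 6
start (Blue): min(3, 6) = 3
At start, Blue picks P (lowest: 3).
At P, Red picks c (highest: 3).
At c, Blue picks k (lowest: 3).
Terminal value 3.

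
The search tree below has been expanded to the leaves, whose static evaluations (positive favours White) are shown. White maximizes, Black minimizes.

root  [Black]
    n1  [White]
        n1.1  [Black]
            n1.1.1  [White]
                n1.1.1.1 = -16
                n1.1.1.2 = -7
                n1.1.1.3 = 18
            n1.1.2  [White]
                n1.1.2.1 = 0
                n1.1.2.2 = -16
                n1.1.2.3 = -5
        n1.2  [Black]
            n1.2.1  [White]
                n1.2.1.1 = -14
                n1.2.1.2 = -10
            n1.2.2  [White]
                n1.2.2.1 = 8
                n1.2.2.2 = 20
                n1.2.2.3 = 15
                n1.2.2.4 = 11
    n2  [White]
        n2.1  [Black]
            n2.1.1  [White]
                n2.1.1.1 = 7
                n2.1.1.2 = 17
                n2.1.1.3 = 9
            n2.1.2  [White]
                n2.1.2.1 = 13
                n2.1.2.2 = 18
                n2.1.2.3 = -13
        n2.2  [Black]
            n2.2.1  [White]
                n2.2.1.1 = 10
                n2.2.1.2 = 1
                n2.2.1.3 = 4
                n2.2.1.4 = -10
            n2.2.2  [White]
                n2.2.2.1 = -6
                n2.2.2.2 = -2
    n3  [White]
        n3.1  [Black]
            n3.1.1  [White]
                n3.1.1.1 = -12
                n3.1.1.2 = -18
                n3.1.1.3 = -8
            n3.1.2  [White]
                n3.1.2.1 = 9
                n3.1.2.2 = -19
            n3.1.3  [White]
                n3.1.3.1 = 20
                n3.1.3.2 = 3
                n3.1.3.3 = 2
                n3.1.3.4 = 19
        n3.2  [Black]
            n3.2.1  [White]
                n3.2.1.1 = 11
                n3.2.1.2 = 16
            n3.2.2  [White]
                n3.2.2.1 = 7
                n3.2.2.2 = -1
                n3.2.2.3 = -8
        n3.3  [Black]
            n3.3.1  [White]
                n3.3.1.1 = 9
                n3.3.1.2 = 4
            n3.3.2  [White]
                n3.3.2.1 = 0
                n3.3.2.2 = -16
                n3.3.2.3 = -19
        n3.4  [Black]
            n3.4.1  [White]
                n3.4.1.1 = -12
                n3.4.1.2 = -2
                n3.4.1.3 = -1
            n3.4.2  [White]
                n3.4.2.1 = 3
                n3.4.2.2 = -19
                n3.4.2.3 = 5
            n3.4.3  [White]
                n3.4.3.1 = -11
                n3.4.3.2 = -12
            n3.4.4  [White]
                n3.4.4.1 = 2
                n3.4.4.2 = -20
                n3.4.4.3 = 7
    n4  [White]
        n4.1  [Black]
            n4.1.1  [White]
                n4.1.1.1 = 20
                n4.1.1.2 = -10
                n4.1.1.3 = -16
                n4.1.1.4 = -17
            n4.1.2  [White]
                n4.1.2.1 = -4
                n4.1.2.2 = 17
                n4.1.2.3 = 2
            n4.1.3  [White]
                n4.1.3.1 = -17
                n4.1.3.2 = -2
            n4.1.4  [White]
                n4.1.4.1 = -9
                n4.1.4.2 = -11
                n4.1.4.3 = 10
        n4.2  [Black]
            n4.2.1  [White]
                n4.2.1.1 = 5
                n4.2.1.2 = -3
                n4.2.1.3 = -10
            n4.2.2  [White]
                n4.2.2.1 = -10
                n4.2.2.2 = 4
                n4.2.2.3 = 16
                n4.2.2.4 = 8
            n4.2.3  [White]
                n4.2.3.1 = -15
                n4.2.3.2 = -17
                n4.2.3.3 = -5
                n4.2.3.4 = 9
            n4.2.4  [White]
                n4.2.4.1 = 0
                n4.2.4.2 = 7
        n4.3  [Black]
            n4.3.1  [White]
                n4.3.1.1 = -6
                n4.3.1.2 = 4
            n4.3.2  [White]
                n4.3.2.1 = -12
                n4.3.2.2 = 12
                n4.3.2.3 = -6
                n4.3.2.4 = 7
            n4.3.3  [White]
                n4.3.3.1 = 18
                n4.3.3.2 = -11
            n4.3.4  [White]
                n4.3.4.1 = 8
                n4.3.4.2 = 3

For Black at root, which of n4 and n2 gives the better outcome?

n4

n4.1.1 (White): max(20, -10, -16, -17) = 20
n4.1.2 (White): max(-4, 17, 2) = 17
n4.1.3 (White): max(-17, -2) = -2
n4.1.4 (White): max(-9, -11, 10) = 10
n4.1 (Black): min(20, 17, -2, 10) = -2
n4.2.1 (White): max(5, -3, -10) = 5
n4.2.2 (White): max(-10, 4, 16, 8) = 16
n4.2.3 (White): max(-15, -17, -5, 9) = 9
n4.2.4 (White): max(0, 7) = 7
n4.2 (Black): min(5, 16, 9, 7) = 5
n4.3.1 (White): max(-6, 4) = 4
n4.3.2 (White): max(-12, 12, -6, 7) = 12
n4.3.3 (White): max(18, -11) = 18
n4.3.4 (White): max(8, 3) = 8
n4.3 (Black): min(4, 12, 18, 8) = 4
n4 (White): max(-2, 5, 4) = 5
n2.1.1 (White): max(7, 17, 9) = 17
n2.1.2 (White): max(13, 18, -13) = 18
n2.1 (Black): min(17, 18) = 17
n2.2.1 (White): max(10, 1, 4, -10) = 10
n2.2.2 (White): max(-6, -2) = -2
n2.2 (Black): min(10, -2) = -2
n2 (White): max(17, -2) = 17
Black prefers the lower value; n4=5, n2=17. n4 is better since 5 < 17.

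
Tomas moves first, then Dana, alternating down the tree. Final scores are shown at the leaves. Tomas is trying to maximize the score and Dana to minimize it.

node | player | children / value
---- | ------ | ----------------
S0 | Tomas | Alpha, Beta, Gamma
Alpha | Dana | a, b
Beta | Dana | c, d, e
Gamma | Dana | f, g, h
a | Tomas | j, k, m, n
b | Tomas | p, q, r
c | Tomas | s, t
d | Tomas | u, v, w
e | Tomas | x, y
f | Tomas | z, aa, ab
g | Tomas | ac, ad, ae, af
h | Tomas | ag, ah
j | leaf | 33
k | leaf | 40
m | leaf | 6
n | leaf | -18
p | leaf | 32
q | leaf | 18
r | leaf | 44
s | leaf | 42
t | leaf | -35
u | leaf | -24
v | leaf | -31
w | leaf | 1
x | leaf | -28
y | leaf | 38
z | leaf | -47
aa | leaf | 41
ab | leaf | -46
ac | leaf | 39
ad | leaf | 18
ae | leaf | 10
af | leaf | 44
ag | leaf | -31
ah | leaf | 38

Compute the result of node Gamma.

38

f (Tomas): max(-47, 41, -46) = 41
g (Tomas): max(39, 18, 10, 44) = 44
h (Tomas): max(-31, 38) = 38
Gamma (Dana): min(41, 44, 38) = 38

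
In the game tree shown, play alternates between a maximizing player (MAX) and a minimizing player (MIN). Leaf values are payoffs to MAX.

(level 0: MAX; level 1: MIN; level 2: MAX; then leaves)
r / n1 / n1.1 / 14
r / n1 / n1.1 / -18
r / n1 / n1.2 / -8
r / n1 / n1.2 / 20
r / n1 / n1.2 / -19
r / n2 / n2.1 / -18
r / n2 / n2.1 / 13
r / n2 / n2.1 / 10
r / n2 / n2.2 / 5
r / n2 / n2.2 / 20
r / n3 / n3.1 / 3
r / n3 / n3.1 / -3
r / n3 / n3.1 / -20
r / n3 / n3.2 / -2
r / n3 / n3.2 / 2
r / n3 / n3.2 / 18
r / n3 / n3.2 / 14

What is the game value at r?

14

n1.1 (MAX): max(14, -18) = 14
n1.2 (MAX): max(-8, 20, -19) = 20
n1 (MIN): min(14, 20) = 14
n2.1 (MAX): max(-18, 13, 10) = 13
n2.2 (MAX): max(5, 20) = 20
n2 (MIN): min(13, 20) = 13
n3.1 (MAX): max(3, -3, -20) = 3
n3.2 (MAX): max(-2, 2, 18, 14) = 18
n3 (MIN): min(3, 18) = 3
r (MAX): max(14, 13, 3) = 14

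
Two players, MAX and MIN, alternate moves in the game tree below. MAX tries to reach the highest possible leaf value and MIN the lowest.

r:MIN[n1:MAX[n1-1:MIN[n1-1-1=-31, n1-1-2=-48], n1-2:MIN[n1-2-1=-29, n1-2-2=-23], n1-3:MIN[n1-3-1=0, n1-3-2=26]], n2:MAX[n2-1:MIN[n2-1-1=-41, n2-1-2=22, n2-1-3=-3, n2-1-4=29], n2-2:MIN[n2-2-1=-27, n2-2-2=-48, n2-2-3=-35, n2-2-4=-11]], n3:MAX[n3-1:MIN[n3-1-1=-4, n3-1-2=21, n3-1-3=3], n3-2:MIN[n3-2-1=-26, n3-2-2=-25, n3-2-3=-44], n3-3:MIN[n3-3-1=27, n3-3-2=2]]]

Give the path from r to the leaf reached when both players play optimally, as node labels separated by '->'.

r -> n2 -> n2-1 -> n2-1-1

n1-1 (MIN): min(-31, -48) = -48
n1-2 (MIN): min(-29, -23) = -29
n1-3 (MIN): min(0, 26) = 0
n1 (MAX): max(-48, -29, 0) = 0
n2-1 (MIN): min(-41, 22, -3, 29) = -41
n2-2 (MIN): min(-27, -48, -35, -11) = -48
n2 (MAX): max(-41, -48) = -41
n3-1 (MIN): min(-4, 21, 3) = -4
n3-2 (MIN): min(-26, -25, -44) = -44
n3-3 (MIN): min(27, 2) = 2
n3 (MAX): max(-4, -44, 2) = 2
r (MIN): min(0, -41, 2) = -41
At r, MIN picks n2 (lowest: -41).
At n2, MAX picks n2-1 (highest: -41).
At n2-1, MIN picks n2-1-1 (lowest: -41).
Terminal value -41.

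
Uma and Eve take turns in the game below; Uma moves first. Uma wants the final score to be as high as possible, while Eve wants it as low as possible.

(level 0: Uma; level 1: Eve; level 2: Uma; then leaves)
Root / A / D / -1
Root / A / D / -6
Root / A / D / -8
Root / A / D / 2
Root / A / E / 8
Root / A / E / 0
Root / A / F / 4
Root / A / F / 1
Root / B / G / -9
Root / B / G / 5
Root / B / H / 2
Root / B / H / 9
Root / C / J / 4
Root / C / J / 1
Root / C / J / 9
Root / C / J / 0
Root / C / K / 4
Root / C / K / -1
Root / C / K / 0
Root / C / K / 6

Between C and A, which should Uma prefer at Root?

J (Uma): max(4, 1, 9, 0) = 9
K (Uma): max(4, -1, 0, 6) = 6
C (Eve): min(9, 6) = 6
D (Uma): max(-1, -6, -8, 2) = 2
E (Uma): max(8, 0) = 8
F (Uma): max(4, 1) = 4
A (Eve): min(2, 8, 4) = 2
Uma prefers the higher value; C=6, A=2. C is better since 6 > 2.

C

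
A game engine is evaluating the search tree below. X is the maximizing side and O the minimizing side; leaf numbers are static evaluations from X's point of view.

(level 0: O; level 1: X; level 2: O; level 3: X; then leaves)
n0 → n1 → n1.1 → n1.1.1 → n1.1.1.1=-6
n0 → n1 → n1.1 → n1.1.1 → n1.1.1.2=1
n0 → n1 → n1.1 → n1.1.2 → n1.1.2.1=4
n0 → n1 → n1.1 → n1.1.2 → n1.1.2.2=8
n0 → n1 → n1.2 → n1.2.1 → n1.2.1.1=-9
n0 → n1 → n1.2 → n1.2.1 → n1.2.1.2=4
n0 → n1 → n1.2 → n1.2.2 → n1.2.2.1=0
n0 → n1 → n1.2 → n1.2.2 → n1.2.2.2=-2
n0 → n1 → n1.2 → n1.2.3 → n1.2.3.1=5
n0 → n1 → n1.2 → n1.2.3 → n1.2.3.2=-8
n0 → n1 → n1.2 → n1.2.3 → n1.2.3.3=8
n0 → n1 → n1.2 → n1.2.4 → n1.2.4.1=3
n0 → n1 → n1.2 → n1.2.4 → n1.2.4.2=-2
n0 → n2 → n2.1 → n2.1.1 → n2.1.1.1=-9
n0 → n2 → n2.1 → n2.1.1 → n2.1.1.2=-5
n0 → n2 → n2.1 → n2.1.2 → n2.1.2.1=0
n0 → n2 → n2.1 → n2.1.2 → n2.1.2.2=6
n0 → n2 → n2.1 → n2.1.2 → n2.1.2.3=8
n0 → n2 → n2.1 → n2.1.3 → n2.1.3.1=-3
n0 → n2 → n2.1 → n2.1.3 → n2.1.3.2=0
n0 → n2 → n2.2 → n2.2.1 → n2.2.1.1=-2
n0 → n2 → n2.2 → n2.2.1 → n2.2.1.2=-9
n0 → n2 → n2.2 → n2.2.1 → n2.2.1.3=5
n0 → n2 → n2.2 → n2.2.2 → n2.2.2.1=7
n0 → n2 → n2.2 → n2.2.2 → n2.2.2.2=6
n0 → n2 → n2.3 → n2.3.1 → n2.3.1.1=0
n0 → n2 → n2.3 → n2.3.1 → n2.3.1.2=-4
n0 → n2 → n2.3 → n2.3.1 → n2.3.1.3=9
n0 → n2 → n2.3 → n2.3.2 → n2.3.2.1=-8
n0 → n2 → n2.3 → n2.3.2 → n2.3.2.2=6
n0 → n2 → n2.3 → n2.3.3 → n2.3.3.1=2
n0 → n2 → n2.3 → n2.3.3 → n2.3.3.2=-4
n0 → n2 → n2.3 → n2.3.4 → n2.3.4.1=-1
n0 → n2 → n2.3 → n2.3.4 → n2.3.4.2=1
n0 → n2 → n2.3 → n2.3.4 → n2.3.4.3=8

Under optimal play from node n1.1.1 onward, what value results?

n1.1.1 (X): max(-6, 1) = 1

1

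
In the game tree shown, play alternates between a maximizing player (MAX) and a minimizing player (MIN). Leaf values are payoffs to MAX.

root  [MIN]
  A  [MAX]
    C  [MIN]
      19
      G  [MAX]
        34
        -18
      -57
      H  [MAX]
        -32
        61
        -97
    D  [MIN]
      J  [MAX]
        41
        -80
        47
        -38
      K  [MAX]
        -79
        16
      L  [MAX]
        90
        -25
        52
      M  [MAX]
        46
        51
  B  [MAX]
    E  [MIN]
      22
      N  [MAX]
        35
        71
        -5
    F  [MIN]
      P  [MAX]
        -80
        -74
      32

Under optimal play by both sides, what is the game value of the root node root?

G (MAX): max(34, -18) = 34
H (MAX): max(-32, 61, -97) = 61
C (MIN): min(19, 34, -57, 61) = -57
J (MAX): max(41, -80, 47, -38) = 47
K (MAX): max(-79, 16) = 16
L (MAX): max(90, -25, 52) = 90
M (MAX): max(46, 51) = 51
D (MIN): min(47, 16, 90, 51) = 16
A (MAX): max(-57, 16) = 16
N (MAX): max(35, 71, -5) = 71
E (MIN): min(22, 71) = 22
P (MAX): max(-80, -74) = -74
F (MIN): min(-74, 32) = -74
B (MAX): max(22, -74) = 22
root (MIN): min(16, 22) = 16

16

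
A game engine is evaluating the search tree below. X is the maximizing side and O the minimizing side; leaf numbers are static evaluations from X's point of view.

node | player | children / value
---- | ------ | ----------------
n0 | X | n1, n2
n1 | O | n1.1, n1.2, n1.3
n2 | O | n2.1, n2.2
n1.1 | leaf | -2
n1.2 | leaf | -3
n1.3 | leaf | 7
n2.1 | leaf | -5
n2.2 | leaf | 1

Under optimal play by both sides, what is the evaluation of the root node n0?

-3

n1 (O): min(-2, -3, 7) = -3
n2 (O): min(-5, 1) = -5
n0 (X): max(-3, -5) = -3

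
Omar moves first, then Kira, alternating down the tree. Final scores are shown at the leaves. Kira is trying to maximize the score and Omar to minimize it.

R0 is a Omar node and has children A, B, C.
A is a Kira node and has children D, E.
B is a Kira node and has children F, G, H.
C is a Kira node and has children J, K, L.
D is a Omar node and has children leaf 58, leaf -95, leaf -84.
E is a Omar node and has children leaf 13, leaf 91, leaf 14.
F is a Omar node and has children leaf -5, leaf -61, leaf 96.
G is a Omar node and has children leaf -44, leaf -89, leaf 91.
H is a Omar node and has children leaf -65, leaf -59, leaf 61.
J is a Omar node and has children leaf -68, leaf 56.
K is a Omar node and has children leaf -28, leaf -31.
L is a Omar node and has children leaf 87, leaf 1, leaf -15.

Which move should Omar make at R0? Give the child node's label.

B

D (Omar): min(58, -95, -84) = -95
E (Omar): min(13, 91, 14) = 13
A (Kira): max(-95, 13) = 13
F (Omar): min(-5, -61, 96) = -61
G (Omar): min(-44, -89, 91) = -89
H (Omar): min(-65, -59, 61) = -65
B (Kira): max(-61, -89, -65) = -61
J (Omar): min(-68, 56) = -68
K (Omar): min(-28, -31) = -31
L (Omar): min(87, 1, -15) = -15
C (Kira): max(-68, -31, -15) = -15
R0 (Omar): min(13, -61, -15) = -61
Omar at R0 wants the lowest of {A=13, B=-61, C=-15}, so chooses B.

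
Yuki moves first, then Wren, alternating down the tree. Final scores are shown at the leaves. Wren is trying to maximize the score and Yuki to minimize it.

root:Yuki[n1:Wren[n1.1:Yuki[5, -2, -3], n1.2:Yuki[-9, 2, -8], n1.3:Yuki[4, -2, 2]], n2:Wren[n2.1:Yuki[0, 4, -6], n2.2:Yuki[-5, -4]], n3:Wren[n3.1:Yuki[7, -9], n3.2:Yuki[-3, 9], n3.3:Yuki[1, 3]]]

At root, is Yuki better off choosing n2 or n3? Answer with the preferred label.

n2

n2.1 (Yuki): min(0, 4, -6) = -6
n2.2 (Yuki): min(-5, -4) = -5
n2 (Wren): max(-6, -5) = -5
n3.1 (Yuki): min(7, -9) = -9
n3.2 (Yuki): min(-3, 9) = -3
n3.3 (Yuki): min(1, 3) = 1
n3 (Wren): max(-9, -3, 1) = 1
Yuki prefers the lower value; n2=-5, n3=1. n2 is better since -5 < 1.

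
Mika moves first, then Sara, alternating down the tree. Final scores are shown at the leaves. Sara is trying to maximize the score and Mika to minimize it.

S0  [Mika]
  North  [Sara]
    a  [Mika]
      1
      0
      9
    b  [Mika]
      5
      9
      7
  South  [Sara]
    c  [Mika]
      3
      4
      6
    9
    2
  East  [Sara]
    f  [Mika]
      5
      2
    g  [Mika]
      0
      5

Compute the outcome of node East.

2

f (Mika): min(5, 2) = 2
g (Mika): min(0, 5) = 0
East (Sara): max(2, 0) = 2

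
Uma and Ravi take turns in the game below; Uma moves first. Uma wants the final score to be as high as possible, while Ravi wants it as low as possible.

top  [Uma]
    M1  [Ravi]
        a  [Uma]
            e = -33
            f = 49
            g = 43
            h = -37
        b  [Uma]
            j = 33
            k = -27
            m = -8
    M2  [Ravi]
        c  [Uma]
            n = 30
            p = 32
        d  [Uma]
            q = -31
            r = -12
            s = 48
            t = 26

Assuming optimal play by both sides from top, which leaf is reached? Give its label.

j

a (Uma): max(-33, 49, 43, -37) = 49
b (Uma): max(33, -27, -8) = 33
M1 (Ravi): min(49, 33) = 33
c (Uma): max(30, 32) = 32
d (Uma): max(-31, -12, 48, 26) = 48
M2 (Ravi): min(32, 48) = 32
top (Uma): max(33, 32) = 33
At top, Uma picks M1 (highest: 33).
At M1, Ravi picks b (lowest: 33).
At b, Uma picks j (highest: 33).
Terminal value 33.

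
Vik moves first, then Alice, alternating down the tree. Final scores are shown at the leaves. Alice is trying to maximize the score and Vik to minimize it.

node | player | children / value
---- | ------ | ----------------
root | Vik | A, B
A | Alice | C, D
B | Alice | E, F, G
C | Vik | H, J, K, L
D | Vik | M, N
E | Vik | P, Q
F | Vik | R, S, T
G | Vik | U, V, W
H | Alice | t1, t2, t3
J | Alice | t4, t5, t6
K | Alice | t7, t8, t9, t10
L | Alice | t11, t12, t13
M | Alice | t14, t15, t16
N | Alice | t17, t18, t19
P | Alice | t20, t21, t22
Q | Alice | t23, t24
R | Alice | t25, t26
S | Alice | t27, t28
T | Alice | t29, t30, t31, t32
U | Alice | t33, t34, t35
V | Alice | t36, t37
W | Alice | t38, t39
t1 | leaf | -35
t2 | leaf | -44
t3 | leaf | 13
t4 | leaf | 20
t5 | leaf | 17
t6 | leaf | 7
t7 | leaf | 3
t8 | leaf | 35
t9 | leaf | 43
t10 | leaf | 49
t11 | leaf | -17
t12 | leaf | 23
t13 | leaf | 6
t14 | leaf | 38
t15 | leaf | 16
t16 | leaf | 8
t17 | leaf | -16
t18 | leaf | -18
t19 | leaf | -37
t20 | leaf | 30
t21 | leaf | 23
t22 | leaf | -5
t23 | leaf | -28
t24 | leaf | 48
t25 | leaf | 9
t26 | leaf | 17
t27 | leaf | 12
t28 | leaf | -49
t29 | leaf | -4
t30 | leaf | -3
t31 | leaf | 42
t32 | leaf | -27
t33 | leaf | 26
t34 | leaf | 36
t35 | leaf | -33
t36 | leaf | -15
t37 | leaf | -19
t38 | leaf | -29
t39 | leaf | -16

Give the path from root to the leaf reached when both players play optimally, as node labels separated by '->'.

root -> A -> C -> H -> t3

H (Alice): max(-35, -44, 13) = 13
J (Alice): max(20, 17, 7) = 20
K (Alice): max(3, 35, 43, 49) = 49
L (Alice): max(-17, 23, 6) = 23
C (Vik): min(13, 20, 49, 23) = 13
M (Alice): max(38, 16, 8) = 38
N (Alice): max(-16, -18, -37) = -16
D (Vik): min(38, -16) = -16
A (Alice): max(13, -16) = 13
P (Alice): max(30, 23, -5) = 30
Q (Alice): max(-28, 48) = 48
E (Vik): min(30, 48) = 30
R (Alice): max(9, 17) = 17
S (Alice): max(12, -49) = 12
T (Alice): max(-4, -3, 42, -27) = 42
F (Vik): min(17, 12, 42) = 12
U (Alice): max(26, 36, -33) = 36
V (Alice): max(-15, -19) = -15
W (Alice): max(-29, -16) = -16
G (Vik): min(36, -15, -16) = -16
B (Alice): max(30, 12, -16) = 30
root (Vik): min(13, 30) = 13
At root, Vik picks A (lowest: 13).
At A, Alice picks C (highest: 13).
At C, Vik picks H (lowest: 13).
At H, Alice picks t3 (highest: 13).
Terminal value 13.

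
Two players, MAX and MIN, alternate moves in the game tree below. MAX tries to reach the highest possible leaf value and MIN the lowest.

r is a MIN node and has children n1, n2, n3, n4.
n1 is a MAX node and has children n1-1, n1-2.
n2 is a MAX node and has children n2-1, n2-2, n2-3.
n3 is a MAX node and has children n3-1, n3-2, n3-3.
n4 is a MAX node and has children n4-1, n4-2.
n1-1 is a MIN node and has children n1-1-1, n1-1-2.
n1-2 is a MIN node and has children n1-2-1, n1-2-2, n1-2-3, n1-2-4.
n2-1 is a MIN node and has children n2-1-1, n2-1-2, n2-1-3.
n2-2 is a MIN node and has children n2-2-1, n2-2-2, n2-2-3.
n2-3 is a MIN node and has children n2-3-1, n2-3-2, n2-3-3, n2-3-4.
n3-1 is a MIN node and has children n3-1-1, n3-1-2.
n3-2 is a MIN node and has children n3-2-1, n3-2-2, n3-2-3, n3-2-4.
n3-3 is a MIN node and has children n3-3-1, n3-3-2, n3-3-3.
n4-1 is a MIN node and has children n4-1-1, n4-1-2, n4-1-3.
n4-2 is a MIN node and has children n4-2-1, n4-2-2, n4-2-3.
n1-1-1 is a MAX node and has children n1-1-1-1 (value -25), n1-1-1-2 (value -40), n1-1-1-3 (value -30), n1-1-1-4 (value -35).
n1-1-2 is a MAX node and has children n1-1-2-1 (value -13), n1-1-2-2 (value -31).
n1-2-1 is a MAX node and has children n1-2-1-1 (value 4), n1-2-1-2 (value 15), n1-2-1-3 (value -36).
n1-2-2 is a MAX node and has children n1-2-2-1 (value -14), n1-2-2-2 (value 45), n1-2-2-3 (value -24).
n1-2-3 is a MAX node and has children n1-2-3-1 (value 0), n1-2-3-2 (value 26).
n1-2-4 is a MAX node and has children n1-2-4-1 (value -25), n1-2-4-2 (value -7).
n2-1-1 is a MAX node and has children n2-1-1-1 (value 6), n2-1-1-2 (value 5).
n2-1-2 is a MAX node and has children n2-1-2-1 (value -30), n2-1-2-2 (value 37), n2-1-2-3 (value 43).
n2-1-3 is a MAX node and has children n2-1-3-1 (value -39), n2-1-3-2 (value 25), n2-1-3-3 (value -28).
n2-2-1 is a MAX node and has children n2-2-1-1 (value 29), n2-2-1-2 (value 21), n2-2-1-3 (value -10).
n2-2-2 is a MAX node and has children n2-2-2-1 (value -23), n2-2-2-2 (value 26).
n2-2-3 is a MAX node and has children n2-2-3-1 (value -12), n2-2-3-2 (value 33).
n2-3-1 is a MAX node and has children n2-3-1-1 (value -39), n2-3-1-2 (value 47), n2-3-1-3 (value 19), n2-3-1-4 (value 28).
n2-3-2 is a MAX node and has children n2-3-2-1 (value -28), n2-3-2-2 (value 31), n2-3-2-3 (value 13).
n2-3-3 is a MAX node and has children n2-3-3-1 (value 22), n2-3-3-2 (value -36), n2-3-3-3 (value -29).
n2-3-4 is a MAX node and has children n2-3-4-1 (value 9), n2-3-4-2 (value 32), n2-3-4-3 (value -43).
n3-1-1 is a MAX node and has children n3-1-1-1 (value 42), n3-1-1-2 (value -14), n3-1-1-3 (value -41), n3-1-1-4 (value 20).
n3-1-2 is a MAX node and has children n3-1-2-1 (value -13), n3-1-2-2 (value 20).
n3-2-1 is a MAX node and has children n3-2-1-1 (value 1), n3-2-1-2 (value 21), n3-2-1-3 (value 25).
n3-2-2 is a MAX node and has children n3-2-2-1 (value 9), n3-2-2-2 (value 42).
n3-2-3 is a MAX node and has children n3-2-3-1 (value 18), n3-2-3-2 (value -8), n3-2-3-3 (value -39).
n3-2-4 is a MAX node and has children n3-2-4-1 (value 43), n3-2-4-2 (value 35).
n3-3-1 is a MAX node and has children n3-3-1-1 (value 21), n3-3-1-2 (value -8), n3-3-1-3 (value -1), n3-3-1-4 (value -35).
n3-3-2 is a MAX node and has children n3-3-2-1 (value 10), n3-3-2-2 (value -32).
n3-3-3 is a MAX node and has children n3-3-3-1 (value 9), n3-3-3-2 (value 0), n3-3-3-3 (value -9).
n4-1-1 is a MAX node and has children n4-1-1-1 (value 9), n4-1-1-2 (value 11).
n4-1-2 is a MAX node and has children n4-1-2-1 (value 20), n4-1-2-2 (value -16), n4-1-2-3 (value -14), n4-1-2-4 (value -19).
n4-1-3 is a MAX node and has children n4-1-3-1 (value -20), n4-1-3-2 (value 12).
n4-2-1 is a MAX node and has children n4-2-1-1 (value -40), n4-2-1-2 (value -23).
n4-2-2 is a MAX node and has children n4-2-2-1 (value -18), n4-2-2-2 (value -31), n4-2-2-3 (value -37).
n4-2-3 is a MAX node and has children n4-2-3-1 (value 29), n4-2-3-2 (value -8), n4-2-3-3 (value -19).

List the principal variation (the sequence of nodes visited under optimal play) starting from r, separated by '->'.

n1-1-1 (MAX): max(-25, -40, -30, -35) = -25
n1-1-2 (MAX): max(-13, -31) = -13
n1-1 (MIN): min(-25, -13) = -25
n1-2-1 (MAX): max(4, 15, -36) = 15
n1-2-2 (MAX): max(-14, 45, -24) = 45
n1-2-3 (MAX): max(0, 26) = 26
n1-2-4 (MAX): max(-25, -7) = -7
n1-2 (MIN): min(15, 45, 26, -7) = -7
n1 (MAX): max(-25, -7) = -7
n2-1-1 (MAX): max(6, 5) = 6
n2-1-2 (MAX): max(-30, 37, 43) = 43
n2-1-3 (MAX): max(-39, 25, -28) = 25
n2-1 (MIN): min(6, 43, 25) = 6
n2-2-1 (MAX): max(29, 21, -10) = 29
n2-2-2 (MAX): max(-23, 26) = 26
n2-2-3 (MAX): max(-12, 33) = 33
n2-2 (MIN): min(29, 26, 33) = 26
n2-3-1 (MAX): max(-39, 47, 19, 28) = 47
n2-3-2 (MAX): max(-28, 31, 13) = 31
n2-3-3 (MAX): max(22, -36, -29) = 22
n2-3-4 (MAX): max(9, 32, -43) = 32
n2-3 (MIN): min(47, 31, 22, 32) = 22
n2 (MAX): max(6, 26, 22) = 26
n3-1-1 (MAX): max(42, -14, -41, 20) = 42
n3-1-2 (MAX): max(-13, 20) = 20
n3-1 (MIN): min(42, 20) = 20
n3-2-1 (MAX): max(1, 21, 25) = 25
n3-2-2 (MAX): max(9, 42) = 42
n3-2-3 (MAX): max(18, -8, -39) = 18
n3-2-4 (MAX): max(43, 35) = 43
n3-2 (MIN): min(25, 42, 18, 43) = 18
n3-3-1 (MAX): max(21, -8, -1, -35) = 21
n3-3-2 (MAX): max(10, -32) = 10
n3-3-3 (MAX): max(9, 0, -9) = 9
n3-3 (MIN): min(21, 10, 9) = 9
n3 (MAX): max(20, 18, 9) = 20
n4-1-1 (MAX): max(9, 11) = 11
n4-1-2 (MAX): max(20, -16, -14, -19) = 20
n4-1-3 (MAX): max(-20, 12) = 12
n4-1 (MIN): min(11, 20, 12) = 11
n4-2-1 (MAX): max(-40, -23) = -23
n4-2-2 (MAX): max(-18, -31, -37) = -18
n4-2-3 (MAX): max(29, -8, -19) = 29
n4-2 (MIN): min(-23, -18, 29) = -23
n4 (MAX): max(11, -23) = 11
r (MIN): min(-7, 26, 20, 11) = -7
At r, MIN picks n1 (lowest: -7).
At n1, MAX picks n1-2 (highest: -7).
At n1-2, MIN picks n1-2-4 (lowest: -7).
At n1-2-4, MAX picks n1-2-4-2 (highest: -7).
Terminal value -7.

r -> n1 -> n1-2 -> n1-2-4 -> n1-2-4-2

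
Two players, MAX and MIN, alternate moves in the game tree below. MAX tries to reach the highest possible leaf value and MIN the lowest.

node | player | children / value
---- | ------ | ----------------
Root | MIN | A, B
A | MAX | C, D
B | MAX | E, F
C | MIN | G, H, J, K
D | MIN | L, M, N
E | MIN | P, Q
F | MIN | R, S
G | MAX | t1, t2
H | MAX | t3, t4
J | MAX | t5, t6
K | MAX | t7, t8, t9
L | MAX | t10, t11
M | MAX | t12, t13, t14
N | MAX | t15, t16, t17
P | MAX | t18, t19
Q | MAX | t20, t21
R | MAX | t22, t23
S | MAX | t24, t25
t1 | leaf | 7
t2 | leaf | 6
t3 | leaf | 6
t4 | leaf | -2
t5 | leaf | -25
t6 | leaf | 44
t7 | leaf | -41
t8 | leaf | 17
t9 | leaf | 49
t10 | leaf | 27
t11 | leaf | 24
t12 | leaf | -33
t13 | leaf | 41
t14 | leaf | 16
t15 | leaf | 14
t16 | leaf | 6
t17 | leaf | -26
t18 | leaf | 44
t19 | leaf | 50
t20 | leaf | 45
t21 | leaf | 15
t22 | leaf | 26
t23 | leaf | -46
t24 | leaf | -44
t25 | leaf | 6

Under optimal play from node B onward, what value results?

45

P (MAX): max(44, 50) = 50
Q (MAX): max(45, 15) = 45
E (MIN): min(50, 45) = 45
R (MAX): max(26, -46) = 26
S (MAX): max(-44, 6) = 6
F (MIN): min(26, 6) = 6
B (MAX): max(45, 6) = 45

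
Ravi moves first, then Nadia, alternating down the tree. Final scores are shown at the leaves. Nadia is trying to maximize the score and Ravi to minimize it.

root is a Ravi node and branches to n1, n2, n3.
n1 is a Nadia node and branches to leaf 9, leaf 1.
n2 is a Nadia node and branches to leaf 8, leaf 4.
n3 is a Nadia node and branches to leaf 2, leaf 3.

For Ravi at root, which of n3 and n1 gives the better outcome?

n3 (Nadia): max(2, 3) = 3
n1 (Nadia): max(9, 1) = 9
Ravi prefers the lower value; n3=3, n1=9. n3 is better since 3 < 9.

n3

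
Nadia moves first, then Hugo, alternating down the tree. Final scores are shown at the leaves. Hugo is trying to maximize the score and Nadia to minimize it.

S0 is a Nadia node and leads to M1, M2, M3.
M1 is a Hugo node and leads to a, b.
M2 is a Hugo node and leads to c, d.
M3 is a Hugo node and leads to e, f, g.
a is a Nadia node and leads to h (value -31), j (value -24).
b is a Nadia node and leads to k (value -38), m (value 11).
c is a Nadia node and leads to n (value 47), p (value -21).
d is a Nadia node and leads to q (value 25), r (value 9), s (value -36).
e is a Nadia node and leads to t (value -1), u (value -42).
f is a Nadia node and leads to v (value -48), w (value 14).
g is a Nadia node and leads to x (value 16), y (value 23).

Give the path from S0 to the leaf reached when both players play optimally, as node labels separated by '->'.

S0 -> M1 -> a -> h

a (Nadia): min(-31, -24) = -31
b (Nadia): min(-38, 11) = -38
M1 (Hugo): max(-31, -38) = -31
c (Nadia): min(47, -21) = -21
d (Nadia): min(25, 9, -36) = -36
M2 (Hugo): max(-21, -36) = -21
e (Nadia): min(-1, -42) = -42
f (Nadia): min(-48, 14) = -48
g (Nadia): min(16, 23) = 16
M3 (Hugo): max(-42, -48, 16) = 16
S0 (Nadia): min(-31, -21, 16) = -31
At S0, Nadia picks M1 (lowest: -31).
At M1, Hugo picks a (highest: -31).
At a, Nadia picks h (lowest: -31).
Terminal value -31.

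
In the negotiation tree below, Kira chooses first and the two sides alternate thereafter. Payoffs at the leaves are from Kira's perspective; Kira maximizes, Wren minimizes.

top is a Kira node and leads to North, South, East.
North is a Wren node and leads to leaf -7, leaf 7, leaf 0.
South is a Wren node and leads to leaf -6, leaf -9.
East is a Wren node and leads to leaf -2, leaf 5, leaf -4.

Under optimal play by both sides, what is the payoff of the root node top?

North (Wren): min(-7, 7, 0) = -7
South (Wren): min(-6, -9) = -9
East (Wren): min(-2, 5, -4) = -4
top (Kira): max(-7, -9, -4) = -4

-4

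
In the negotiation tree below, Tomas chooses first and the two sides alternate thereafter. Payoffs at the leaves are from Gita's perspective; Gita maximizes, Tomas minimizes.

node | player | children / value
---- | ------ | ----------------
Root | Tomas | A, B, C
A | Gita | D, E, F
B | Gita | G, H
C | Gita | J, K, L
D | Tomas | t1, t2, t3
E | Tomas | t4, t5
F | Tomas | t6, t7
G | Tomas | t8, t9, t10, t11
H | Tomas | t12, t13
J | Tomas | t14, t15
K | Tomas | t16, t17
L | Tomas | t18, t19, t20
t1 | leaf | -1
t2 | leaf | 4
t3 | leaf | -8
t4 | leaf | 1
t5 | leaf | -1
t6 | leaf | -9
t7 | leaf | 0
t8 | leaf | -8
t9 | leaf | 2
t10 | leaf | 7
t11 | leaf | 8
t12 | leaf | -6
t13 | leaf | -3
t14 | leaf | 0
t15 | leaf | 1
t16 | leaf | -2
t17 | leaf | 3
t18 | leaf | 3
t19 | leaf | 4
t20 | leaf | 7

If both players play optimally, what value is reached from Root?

D (Tomas): min(-1, 4, -8) = -8
E (Tomas): min(1, -1) = -1
F (Tomas): min(-9, 0) = -9
A (Gita): max(-8, -1, -9) = -1
G (Tomas): min(-8, 2, 7, 8) = -8
H (Tomas): min(-6, -3) = -6
B (Gita): max(-8, -6) = -6
J (Tomas): min(0, 1) = 0
K (Tomas): min(-2, 3) = -2
L (Tomas): min(3, 4, 7) = 3
C (Gita): max(0, -2, 3) = 3
Root (Tomas): min(-1, -6, 3) = -6

-6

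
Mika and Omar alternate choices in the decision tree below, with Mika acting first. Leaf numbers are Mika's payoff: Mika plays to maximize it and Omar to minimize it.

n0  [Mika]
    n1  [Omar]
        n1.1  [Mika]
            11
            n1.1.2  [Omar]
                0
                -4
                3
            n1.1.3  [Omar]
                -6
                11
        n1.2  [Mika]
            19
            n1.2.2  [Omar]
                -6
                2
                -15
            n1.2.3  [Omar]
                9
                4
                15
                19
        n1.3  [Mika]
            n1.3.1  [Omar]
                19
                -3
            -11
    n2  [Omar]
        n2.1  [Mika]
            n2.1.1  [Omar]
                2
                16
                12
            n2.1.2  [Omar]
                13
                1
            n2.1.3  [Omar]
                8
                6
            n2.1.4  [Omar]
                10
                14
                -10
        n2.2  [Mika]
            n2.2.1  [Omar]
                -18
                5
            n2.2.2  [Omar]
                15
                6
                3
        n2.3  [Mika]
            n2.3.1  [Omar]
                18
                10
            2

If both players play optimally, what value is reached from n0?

n1.1.2 (Omar): min(0, -4, 3) = -4
n1.1.3 (Omar): min(-6, 11) = -6
n1.1 (Mika): max(11, -4, -6) = 11
n1.2.2 (Omar): min(-6, 2, -15) = -15
n1.2.3 (Omar): min(9, 4, 15, 19) = 4
n1.2 (Mika): max(19, -15, 4) = 19
n1.3.1 (Omar): min(19, -3) = -3
n1.3 (Mika): max(-3, -11) = -3
n1 (Omar): min(11, 19, -3) = -3
n2.1.1 (Omar): min(2, 16, 12) = 2
n2.1.2 (Omar): min(13, 1) = 1
n2.1.3 (Omar): min(8, 6) = 6
n2.1.4 (Omar): min(10, 14, -10) = -10
n2.1 (Mika): max(2, 1, 6, -10) = 6
n2.2.1 (Omar): min(-18, 5) = -18
n2.2.2 (Omar): min(15, 6, 3) = 3
n2.2 (Mika): max(-18, 3) = 3
n2.3.1 (Omar): min(18, 10) = 10
n2.3 (Mika): max(10, 2) = 10
n2 (Omar): min(6, 3, 10) = 3
n0 (Mika): max(-3, 3) = 3

3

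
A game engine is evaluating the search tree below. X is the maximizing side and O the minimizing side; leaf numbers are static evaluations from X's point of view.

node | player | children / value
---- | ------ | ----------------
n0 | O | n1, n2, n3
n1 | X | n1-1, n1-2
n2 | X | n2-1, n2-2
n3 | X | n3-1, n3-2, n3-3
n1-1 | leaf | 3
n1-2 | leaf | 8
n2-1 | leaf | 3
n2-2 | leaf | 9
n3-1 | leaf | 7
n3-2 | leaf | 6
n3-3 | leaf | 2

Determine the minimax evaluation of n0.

7

n1 (X): max(3, 8) = 8
n2 (X): max(3, 9) = 9
n3 (X): max(7, 6, 2) = 7
n0 (O): min(8, 9, 7) = 7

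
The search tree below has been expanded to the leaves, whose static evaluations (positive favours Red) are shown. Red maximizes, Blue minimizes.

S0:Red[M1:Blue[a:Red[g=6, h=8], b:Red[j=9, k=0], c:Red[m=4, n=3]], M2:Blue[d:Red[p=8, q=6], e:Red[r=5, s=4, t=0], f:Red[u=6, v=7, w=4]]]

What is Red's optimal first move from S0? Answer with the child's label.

M2

a (Red): max(6, 8) = 8
b (Red): max(9, 0) = 9
c (Red): max(4, 3) = 4
M1 (Blue): min(8, 9, 4) = 4
d (Red): max(8, 6) = 8
e (Red): max(5, 4, 0) = 5
f (Red): max(6, 7, 4) = 7
M2 (Blue): min(8, 5, 7) = 5
S0 (Red): max(4, 5) = 5
Red at S0 wants the highest of {M1=4, M2=5}, so chooses M2.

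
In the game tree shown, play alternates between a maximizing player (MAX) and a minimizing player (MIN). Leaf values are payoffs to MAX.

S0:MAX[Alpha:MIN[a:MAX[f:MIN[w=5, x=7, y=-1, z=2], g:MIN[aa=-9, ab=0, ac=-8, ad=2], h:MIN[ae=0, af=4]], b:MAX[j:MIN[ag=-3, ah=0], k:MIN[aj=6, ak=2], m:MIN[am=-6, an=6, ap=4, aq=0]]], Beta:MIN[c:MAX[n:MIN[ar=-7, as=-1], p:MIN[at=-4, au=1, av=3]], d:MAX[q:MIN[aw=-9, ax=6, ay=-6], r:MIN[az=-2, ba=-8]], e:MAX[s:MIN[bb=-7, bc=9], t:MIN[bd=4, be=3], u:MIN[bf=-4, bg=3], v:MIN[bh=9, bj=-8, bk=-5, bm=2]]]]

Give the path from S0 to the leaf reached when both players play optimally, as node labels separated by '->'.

f (MIN): min(5, 7, -1, 2) = -1
g (MIN): min(-9, 0, -8, 2) = -9
h (MIN): min(0, 4) = 0
a (MAX): max(-1, -9, 0) = 0
j (MIN): min(-3, 0) = -3
k (MIN): min(6, 2) = 2
m (MIN): min(-6, 6, 4, 0) = -6
b (MAX): max(-3, 2, -6) = 2
Alpha (MIN): min(0, 2) = 0
n (MIN): min(-7, -1) = -7
p (MIN): min(-4, 1, 3) = -4
c (MAX): max(-7, -4) = -4
q (MIN): min(-9, 6, -6) = -9
r (MIN): min(-2, -8) = -8
d (MAX): max(-9, -8) = -8
s (MIN): min(-7, 9) = -7
t (MIN): min(4, 3) = 3
u (MIN): min(-4, 3) = -4
v (MIN): min(9, -8, -5, 2) = -8
e (MAX): max(-7, 3, -4, -8) = 3
Beta (MIN): min(-4, -8, 3) = -8
S0 (MAX): max(0, -8) = 0
At S0, MAX picks Alpha (highest: 0).
At Alpha, MIN picks a (lowest: 0).
At a, MAX picks h (highest: 0).
At h, MIN picks ae (lowest: 0).
Terminal value 0.

S0 -> Alpha -> a -> h -> ae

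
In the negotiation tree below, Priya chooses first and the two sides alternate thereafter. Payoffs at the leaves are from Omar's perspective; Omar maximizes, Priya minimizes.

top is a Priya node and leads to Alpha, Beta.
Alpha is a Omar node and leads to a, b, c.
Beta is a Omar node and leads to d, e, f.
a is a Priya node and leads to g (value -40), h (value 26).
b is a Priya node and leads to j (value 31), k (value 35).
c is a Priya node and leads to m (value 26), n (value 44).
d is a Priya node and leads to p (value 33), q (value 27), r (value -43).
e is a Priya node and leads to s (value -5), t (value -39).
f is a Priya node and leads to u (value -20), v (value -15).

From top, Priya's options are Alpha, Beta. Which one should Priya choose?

Beta

a (Priya): min(-40, 26) = -40
b (Priya): min(31, 35) = 31
c (Priya): min(26, 44) = 26
Alpha (Omar): max(-40, 31, 26) = 31
d (Priya): min(33, 27, -43) = -43
e (Priya): min(-5, -39) = -39
f (Priya): min(-20, -15) = -20
Beta (Omar): max(-43, -39, -20) = -20
top (Priya): min(31, -20) = -20
Priya at top wants the lowest of {Alpha=31, Beta=-20}, so chooses Beta.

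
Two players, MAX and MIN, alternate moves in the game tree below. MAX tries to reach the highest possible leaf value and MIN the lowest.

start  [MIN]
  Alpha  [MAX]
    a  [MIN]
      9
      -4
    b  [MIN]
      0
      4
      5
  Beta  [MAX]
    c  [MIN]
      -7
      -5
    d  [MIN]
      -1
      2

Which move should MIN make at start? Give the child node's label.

a (MIN): min(9, -4) = -4
b (MIN): min(0, 4, 5) = 0
Alpha (MAX): max(-4, 0) = 0
c (MIN): min(-7, -5) = -7
d (MIN): min(-1, 2) = -1
Beta (MAX): max(-7, -1) = -1
start (MIN): min(0, -1) = -1
MIN at start wants the lowest of {Alpha=0, Beta=-1}, so chooses Beta.

Beta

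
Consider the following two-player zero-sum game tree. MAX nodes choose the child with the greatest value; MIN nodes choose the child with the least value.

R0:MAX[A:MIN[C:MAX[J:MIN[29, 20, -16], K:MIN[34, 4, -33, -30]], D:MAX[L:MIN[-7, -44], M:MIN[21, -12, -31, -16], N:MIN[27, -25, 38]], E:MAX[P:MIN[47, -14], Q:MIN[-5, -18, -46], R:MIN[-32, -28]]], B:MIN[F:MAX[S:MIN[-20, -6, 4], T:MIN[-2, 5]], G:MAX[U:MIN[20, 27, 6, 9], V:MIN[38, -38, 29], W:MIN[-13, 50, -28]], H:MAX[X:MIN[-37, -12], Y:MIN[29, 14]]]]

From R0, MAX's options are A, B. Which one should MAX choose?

J (MIN): min(29, 20, -16) = -16
K (MIN): min(34, 4, -33, -30) = -33
C (MAX): max(-16, -33) = -16
L (MIN): min(-7, -44) = -44
M (MIN): min(21, -12, -31, -16) = -31
N (MIN): min(27, -25, 38) = -25
D (MAX): max(-44, -31, -25) = -25
P (MIN): min(47, -14) = -14
Q (MIN): min(-5, -18, -46) = -46
R (MIN): min(-32, -28) = -32
E (MAX): max(-14, -46, -32) = -14
A (MIN): min(-16, -25, -14) = -25
S (MIN): min(-20, -6, 4) = -20
T (MIN): min(-2, 5) = -2
F (MAX): max(-20, -2) = -2
U (MIN): min(20, 27, 6, 9) = 6
V (MIN): min(38, -38, 29) = -38
W (MIN): min(-13, 50, -28) = -28
G (MAX): max(6, -38, -28) = 6
X (MIN): min(-37, -12) = -37
Y (MIN): min(29, 14) = 14
H (MAX): max(-37, 14) = 14
B (MIN): min(-2, 6, 14) = -2
R0 (MAX): max(-25, -2) = -2
MAX at R0 wants the highest of {A=-25, B=-2}, so chooses B.

B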